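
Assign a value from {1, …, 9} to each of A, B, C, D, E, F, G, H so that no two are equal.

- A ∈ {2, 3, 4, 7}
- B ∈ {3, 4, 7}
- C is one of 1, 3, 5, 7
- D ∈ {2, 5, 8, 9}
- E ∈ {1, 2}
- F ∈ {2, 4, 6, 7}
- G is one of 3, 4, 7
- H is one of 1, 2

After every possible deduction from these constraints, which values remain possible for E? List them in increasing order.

1, 2

E and H between them cover only {1, 2} — a naked pair. Remove those values from A, C, D, F.
A, B, G share exactly the 3 values {3, 4, 7}; by pigeonhole those values go to them, so strike 3, 4, 7 from C, F.
C must be 5 (only option left). Eliminate 5 elsewhere: D.
F's domain is down to {6}, so F = 6.
No further eliminations apply; E can still be any of 1, 2.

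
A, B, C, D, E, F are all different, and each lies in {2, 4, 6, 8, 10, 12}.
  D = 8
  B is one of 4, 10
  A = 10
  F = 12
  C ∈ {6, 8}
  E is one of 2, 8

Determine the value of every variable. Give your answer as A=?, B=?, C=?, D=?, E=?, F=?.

A=10, B=4, C=6, D=8, E=2, F=12

A must be 10 (only option left). So B can't be 10.
B has just one choice, so B = 4.
D must be 8 (only option left). Strike 8 from C, E.
E's domain is down to {2}, so E = 2.
That leaves F = 12.
C's domain is down to {6}, so C = 6.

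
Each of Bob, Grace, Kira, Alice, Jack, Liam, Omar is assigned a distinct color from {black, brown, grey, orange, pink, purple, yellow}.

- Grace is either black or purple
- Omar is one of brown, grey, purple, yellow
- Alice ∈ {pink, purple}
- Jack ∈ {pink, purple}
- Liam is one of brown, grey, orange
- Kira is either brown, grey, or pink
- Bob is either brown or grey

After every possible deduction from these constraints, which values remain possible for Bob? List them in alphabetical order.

brown, grey

The 7 variables draw from only 7 values {black, brown, grey, orange, pink, purple, yellow}, so each is used; only Grace can be black, hence Grace = black.
Among the 6 still-open variables, orange fits only Liam (and all 6 values in {brown, grey, orange, pink, purple, yellow} must be used), so Liam = orange.
Among the 5 still-open variables, yellow fits only Omar (and all 5 values in {brown, grey, pink, purple, yellow} must be used), so Omar = yellow.
The 2 variables Alice and Jack are confined to {pink, purple}, which locks those values in; drop them from Kira.
No further eliminations apply; Bob can still be any of brown, grey.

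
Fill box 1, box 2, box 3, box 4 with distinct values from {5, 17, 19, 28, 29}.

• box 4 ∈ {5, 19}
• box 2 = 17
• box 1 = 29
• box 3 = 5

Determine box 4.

box 1 must be 29 (only option left).
That leaves box 2 = 17.
box 3's domain is down to {5}, so box 3 = 5. Strike 5 from box 4.
So box 4 = 19.

19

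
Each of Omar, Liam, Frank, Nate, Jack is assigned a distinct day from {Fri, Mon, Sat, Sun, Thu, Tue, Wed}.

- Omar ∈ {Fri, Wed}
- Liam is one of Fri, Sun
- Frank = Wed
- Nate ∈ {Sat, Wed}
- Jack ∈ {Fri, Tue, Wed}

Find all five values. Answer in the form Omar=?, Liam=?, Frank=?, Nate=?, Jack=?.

Frank's domain is down to {Wed}, so Frank = Wed. So Omar, Nate, Jack can't be Wed.
Nate has just one choice, so Nate = Sat.
That leaves Omar = Fri. Strike Fri from Liam, Jack.
Liam must be Sun (only option left).
Jack's domain is down to {Tue}, so Jack = Tue.

Omar=Fri, Liam=Sun, Frank=Wed, Nate=Sat, Jack=Tue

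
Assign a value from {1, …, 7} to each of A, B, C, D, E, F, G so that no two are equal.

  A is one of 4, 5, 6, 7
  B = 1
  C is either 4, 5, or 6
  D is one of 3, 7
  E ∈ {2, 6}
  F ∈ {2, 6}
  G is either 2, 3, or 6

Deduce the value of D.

B must be 1 (only option left).
E and F share exactly the 2 values {2, 6}; by pigeonhole those values go to them, so strike 2, 6 from A, C, G.
That leaves G = 3. Eliminate 3 elsewhere: D.
So D = 7.

7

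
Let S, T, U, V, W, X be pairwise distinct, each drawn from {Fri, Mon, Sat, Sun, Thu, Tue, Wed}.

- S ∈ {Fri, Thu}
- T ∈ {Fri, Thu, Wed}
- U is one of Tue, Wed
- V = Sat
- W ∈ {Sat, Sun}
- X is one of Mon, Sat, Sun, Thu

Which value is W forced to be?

Sun

V has just one choice, so V = Sat. Strike Sat from W, X.
So W = Sun.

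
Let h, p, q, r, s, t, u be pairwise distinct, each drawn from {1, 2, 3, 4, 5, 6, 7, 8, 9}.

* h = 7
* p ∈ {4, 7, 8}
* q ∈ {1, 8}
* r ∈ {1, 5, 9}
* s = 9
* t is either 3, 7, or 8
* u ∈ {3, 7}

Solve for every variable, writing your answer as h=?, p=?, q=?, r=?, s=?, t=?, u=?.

h=7, p=4, q=1, r=5, s=9, t=8, u=3

h has just one choice, so h = 7. So p, t, u can't be 7.
That leaves s = 9. Remove 9 from r.
u has just one choice, so u = 3. Strike 3 from t.
t has just one choice, so t = 8. Strike 8 from p, q.
p must be 4 (only option left).
q must be 1 (only option left). So r can't be 1.
r must be 5 (only option left).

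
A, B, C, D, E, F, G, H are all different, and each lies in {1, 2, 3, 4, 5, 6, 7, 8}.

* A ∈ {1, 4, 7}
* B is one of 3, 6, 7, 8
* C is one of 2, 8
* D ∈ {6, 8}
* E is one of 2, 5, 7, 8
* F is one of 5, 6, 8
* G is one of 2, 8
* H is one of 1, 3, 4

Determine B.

3

C and G share exactly the 2 values {2, 8}; by pigeonhole those values go to them, so strike 2, 8 from B, D, E, F.
D must be 6 (only option left). Remove 6 from B, F.
That leaves F = 5. So E can't be 5.
E has just one choice, so E = 7. Strike 7 from A, B.
So B = 3.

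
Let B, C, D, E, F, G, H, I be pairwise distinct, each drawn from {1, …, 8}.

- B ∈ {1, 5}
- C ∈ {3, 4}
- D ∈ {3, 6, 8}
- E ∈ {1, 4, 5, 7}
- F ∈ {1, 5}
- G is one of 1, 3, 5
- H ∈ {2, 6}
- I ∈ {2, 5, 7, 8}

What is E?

7

B and F share exactly the 2 values {1, 5}; by pigeonhole those values go to them, so strike 1, 5 from E, G, I.
That leaves G = 3. So C, D can't be 3.
C must be 4 (only option left). So E can't be 4.
So E = 7.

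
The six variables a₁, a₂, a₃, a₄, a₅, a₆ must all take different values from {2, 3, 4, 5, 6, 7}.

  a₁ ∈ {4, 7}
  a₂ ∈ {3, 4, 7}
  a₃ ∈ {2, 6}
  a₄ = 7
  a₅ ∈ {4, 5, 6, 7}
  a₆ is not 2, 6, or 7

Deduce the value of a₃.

a₄'s domain is down to {7}, so a₄ = 7. Eliminate 7 elsewhere: a₁, a₂, a₅.
a₁ has just one choice, so a₁ = 4. Remove 4 from a₂, a₅, a₆.
a₂'s domain is down to {3}, so a₂ = 3. Remove 3 from a₆.
a₆ must be 5 (only option left). Strike 5 from a₅.
a₅ has just one choice, so a₅ = 6. So a₃ can't be 6.
So a₃ = 2.

2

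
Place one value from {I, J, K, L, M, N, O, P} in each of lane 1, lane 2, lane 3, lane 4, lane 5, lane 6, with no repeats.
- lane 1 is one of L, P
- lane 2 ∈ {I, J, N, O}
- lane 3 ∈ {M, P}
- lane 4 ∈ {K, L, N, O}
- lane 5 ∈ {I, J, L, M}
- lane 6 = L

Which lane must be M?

lane 6 must be L (only option left). Remove L from lane 1, lane 4, lane 5.
lane 1's domain is down to {P}, so lane 1 = P. Remove P from lane 3.
So M goes to lane 3.

lane 3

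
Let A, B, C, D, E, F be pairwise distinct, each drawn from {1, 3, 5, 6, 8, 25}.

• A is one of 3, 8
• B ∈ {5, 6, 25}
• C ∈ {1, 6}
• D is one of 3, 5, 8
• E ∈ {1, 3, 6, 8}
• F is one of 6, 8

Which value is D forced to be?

Among the 6 variables, 25 fits only B (and all 6 values in {1, 3, 5, 6, 8, 25} must be used), so B = 25.
The 5 still-open variables together cover exactly {1, 3, 5, 6, 8} — 5 values for 5 variables — and 5 appears only in D's list, so D = 5.

5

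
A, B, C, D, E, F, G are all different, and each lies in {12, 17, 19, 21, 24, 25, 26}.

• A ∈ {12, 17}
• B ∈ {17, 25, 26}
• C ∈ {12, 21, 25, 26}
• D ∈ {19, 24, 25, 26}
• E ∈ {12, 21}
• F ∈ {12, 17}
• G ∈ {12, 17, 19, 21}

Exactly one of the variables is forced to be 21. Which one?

E

Among the 7 variables, 24 fits only D (and all 7 values in {12, 17, 19, 21, 24, 25, 26} must be used), so D = 24.
The 6 still-open variables draw from only 6 values {12, 17, 19, 21, 25, 26}, so each is used; only G can be 19, hence G = 19.
A and F share exactly the 2 values {12, 17}; by pigeonhole those values go to them, so strike 12, 17 from B, C, E.
So 21 goes to E.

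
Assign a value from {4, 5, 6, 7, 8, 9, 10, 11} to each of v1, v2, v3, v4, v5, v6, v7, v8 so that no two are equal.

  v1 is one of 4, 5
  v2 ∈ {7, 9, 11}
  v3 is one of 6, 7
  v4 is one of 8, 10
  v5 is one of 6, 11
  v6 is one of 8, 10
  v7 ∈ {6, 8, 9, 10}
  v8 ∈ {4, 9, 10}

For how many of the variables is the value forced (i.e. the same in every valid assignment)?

The 8 variables draw from only 8 values {4, 5, 6, 7, 8, 9, 10, 11}, so each is used; only v1 can be 5, hence v1 = 5.
Among the 7 still-open variables, 4 fits only v8 (and all 7 values in {4, 6, 7, 8, 9, 10, 11} must be used), so v8 = 4.
The 2 variables v4 and v6 are confined to {8, 10}, which locks those values in; drop them from v7.
Determined: v1=5, v8=4. The other variables each still have more than one consistent value. That makes 2.

2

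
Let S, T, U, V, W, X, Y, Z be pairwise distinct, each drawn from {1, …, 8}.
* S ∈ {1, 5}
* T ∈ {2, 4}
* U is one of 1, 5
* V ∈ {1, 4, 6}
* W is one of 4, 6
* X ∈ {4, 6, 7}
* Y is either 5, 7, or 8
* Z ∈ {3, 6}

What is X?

7

Among the 8 variables, 2 fits only T (and all 8 values in {1, 2, 3, 4, 5, 6, 7, 8} must be used), so T = 2.
The 7 still-open variables together cover exactly {1, 3, 4, 5, 6, 7, 8} — 7 values for 7 variables — and 3 appears only in Z's list, so Z = 3.
The 6 still-open variables together cover exactly {1, 4, 5, 6, 7, 8} — 6 values for 6 variables — and 8 appears only in Y's list, so Y = 8.
Among the 5 still-open variables, 7 fits only X (and all 5 values in {1, 4, 5, 6, 7} must be used), so X = 7.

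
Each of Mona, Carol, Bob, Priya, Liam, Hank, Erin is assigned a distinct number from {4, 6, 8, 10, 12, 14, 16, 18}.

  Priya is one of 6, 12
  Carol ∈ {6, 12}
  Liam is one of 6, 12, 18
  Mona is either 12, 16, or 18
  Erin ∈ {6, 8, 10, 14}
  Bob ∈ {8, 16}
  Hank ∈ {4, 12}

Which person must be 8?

The 2 variables Carol and Priya are confined to {6, 12}, which locks those values in; drop them from Mona, Liam, Hank, Erin.
Liam's domain is down to {18}, so Liam = 18. Remove 18 from Mona.
Hank must be 4 (only option left).
Mona has just one choice, so Mona = 16. Remove 16 from Bob.
So 8 goes to Bob.

Bob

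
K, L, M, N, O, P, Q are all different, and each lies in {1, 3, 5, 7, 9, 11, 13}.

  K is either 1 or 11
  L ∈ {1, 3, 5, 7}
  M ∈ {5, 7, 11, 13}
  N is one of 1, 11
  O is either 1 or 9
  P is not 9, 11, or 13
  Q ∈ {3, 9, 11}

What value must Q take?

The 7 variables together cover exactly {1, 3, 5, 7, 9, 11, 13} — 7 values for 7 variables — and 13 appears only in M's list, so M = 13.
K and N between them cover only {1, 11} — a naked pair. Remove those values from L, O, P, Q.
That leaves O = 9. Remove 9 from Q.
So Q = 3.

3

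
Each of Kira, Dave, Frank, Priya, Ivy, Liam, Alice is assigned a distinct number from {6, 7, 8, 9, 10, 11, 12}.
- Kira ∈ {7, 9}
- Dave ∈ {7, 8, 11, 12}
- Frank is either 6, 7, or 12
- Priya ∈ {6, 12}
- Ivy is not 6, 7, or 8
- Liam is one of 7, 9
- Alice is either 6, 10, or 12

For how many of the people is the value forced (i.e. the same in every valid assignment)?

The 7 variables draw from only 7 values {6, 7, 8, 9, 10, 11, 12}, so each is used; only Dave can be 8, hence Dave = 8.
Among the 6 still-open variables, 11 fits only Ivy (and all 6 values in {6, 7, 9, 10, 11, 12} must be used), so Ivy = 11.
The 5 still-open variables together cover exactly {6, 7, 9, 10, 12} — 5 values for 5 variables — and 10 appears only in Alice's list, so Alice = 10.
The 2 variables Kira and Liam are confined to {7, 9}, which locks those values in; drop them from Frank.
Determined: Dave=8, Ivy=11, Alice=10. The other people each still have more than one consistent value. That makes 3.

3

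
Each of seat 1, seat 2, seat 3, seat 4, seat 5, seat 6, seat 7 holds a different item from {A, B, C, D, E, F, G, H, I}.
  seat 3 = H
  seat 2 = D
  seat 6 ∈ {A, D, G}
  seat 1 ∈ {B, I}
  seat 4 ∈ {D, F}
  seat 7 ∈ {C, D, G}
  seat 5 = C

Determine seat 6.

seat 2's domain is down to {D}, so seat 2 = D. Remove D from seat 4, seat 6, seat 7.
seat 3 has just one choice, so seat 3 = H.
seat 4 has just one choice, so seat 4 = F.
That leaves seat 5 = C. So seat 7 can't be C.
seat 7's domain is down to {G}, so seat 7 = G. Eliminate G elsewhere: seat 6.
So seat 6 = A.

A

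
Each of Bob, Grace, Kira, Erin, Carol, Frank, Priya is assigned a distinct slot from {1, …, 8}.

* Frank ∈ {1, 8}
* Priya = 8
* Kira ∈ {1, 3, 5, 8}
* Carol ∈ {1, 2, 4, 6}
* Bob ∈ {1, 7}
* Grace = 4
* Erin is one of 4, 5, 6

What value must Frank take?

1

Grace's domain is down to {4}, so Grace = 4. Remove 4 from Erin, Carol.
Priya's domain is down to {8}, so Priya = 8. So Kira, Frank can't be 8.
So Frank = 1.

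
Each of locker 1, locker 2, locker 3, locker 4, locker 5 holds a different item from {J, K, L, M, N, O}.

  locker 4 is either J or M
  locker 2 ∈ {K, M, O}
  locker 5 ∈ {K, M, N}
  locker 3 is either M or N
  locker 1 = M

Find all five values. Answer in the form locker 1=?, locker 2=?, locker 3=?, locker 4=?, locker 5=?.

locker 1=M, locker 2=O, locker 3=N, locker 4=J, locker 5=K

locker 1 has just one choice, so locker 1 = M. Eliminate M elsewhere: locker 2, locker 3, locker 4, locker 5.
locker 3's domain is down to {N}, so locker 3 = N. Eliminate N elsewhere: locker 5.
locker 4 has just one choice, so locker 4 = J.
locker 5 must be K (only option left). Strike K from locker 2.
That leaves locker 2 = O.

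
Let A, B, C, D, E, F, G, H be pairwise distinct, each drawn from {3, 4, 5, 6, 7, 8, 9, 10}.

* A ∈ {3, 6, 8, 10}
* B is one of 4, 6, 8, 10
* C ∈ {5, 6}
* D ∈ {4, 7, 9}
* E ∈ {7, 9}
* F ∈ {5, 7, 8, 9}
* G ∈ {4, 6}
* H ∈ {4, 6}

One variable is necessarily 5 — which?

The 8 variables draw from only 8 values {3, 4, 5, 6, 7, 8, 9, 10}, so each is used; only A can be 3, hence A = 3.
Among the 7 still-open variables, 10 fits only B (and all 7 values in {4, 5, 6, 7, 8, 9, 10} must be used), so B = 10.
Among the 6 still-open variables, 8 fits only F (and all 6 values in {4, 5, 6, 7, 8, 9} must be used), so F = 8.
Among the 5 still-open variables, 5 fits only C (and all 5 values in {4, 5, 6, 7, 9} must be used), so C = 5.

C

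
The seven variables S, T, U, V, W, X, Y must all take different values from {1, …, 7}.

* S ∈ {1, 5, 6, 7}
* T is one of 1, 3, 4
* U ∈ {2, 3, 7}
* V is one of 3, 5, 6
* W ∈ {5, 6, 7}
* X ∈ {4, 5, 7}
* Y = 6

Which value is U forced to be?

Y must be 6 (only option left). Strike 6 from S, V, W.
Among the 6 still-open variables, 2 fits only U (and all 6 values in {1, 2, 3, 4, 5, 7} must be used), so U = 2.

2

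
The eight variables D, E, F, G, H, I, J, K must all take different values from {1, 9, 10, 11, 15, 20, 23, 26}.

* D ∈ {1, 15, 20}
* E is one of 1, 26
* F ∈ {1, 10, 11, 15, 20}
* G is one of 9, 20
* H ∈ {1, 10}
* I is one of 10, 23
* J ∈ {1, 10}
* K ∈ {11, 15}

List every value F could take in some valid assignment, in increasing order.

11, 15, 20

The 8 variables draw from only 8 values {1, 9, 10, 11, 15, 20, 23, 26}, so each is used; only G can be 9, hence G = 9.
Among the 7 still-open variables, 23 fits only I (and all 7 values in {1, 10, 11, 15, 20, 23, 26} must be used), so I = 23.
The 6 still-open variables together cover exactly {1, 10, 11, 15, 20, 26} — 6 values for 6 variables — and 26 appears only in E's list, so E = 26.
The 2 variables H and J are confined to {1, 10}, which locks those values in; drop them from D, F.
No further eliminations apply; F can still be any of 11, 15, 20.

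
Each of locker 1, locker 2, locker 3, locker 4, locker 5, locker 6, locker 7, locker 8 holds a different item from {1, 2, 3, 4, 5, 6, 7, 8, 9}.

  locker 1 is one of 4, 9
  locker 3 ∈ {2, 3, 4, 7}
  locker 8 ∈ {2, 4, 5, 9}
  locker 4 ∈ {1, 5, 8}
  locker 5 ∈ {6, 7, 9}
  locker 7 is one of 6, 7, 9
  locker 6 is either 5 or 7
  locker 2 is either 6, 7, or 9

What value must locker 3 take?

locker 2, locker 5, locker 7 between them cover only {6, 7, 9} — a naked triple. Remove those values from locker 1, locker 3, locker 6, locker 8.
locker 1's domain is down to {4}, so locker 1 = 4. Eliminate 4 elsewhere: locker 3, locker 8.
locker 6 has just one choice, so locker 6 = 5. Eliminate 5 elsewhere: locker 4, locker 8.
locker 8's domain is down to {2}, so locker 8 = 2. Remove 2 from locker 3.
So locker 3 = 3.

3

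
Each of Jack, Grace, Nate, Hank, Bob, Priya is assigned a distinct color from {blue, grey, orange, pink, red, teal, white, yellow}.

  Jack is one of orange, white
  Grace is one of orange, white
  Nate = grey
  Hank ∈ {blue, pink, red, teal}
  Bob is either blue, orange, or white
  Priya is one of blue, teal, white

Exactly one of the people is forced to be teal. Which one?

Priya

Nate must be grey (only option left).
Jack and Grace share exactly the 2 values {orange, white}; by pigeonhole those values go to them, so strike orange, white from Bob, Priya.
That leaves Bob = blue. Eliminate blue elsewhere: Hank, Priya.
So teal goes to Priya.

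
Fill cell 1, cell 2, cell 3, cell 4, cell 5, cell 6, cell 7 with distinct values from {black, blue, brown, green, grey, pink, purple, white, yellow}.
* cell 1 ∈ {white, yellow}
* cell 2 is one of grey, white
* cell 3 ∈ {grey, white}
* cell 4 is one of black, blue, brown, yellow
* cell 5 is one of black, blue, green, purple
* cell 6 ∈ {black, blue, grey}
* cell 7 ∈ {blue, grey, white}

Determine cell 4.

The 2 variables cell 2 and cell 3 are confined to {grey, white}, which locks those values in; drop them from cell 1, cell 6, cell 7.
cell 1 must be yellow (only option left). So cell 4 can't be yellow.
cell 7's domain is down to {blue}, so cell 7 = blue. So cell 4, cell 5, cell 6 can't be blue.
cell 6's domain is down to {black}, so cell 6 = black. Remove black from cell 4, cell 5.
So cell 4 = brown.

brown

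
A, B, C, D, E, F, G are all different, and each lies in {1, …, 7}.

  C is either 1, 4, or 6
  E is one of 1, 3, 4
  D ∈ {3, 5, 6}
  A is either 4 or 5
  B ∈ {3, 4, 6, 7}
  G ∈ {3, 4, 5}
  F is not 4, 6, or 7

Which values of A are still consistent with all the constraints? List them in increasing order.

The 7 variables together cover exactly {1, 2, 3, 4, 5, 6, 7} — 7 values for 7 variables — and 2 appears only in F's list, so F = 2.
Among the 6 still-open variables, 7 fits only B (and all 6 values in {1, 3, 4, 5, 6, 7} must be used), so B = 7.
No further eliminations apply; A can still be any of 4, 5.

4, 5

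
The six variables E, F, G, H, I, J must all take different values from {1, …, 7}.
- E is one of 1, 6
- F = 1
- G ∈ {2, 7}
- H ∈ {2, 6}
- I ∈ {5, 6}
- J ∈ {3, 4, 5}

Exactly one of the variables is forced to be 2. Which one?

F's domain is down to {1}, so F = 1. So E can't be 1.
E's domain is down to {6}, so E = 6. So H, I can't be 6.
So 2 goes to H.

H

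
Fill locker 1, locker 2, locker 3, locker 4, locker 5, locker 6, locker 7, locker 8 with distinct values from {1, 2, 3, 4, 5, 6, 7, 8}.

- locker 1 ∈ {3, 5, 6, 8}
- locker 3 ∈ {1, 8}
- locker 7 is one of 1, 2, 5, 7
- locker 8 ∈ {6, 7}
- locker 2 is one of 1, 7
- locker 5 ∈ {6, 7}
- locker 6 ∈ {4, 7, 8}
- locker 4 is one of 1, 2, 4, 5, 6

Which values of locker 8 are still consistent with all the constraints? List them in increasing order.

Among the 8 variables, 3 fits only locker 1 (and all 8 values in {1, 2, 3, 4, 5, 6, 7, 8} must be used), so locker 1 = 3.
locker 5 and locker 8 share exactly the 2 values {6, 7}; by pigeonhole those values go to them, so strike 6, 7 from locker 2, locker 4, locker 6, locker 7.
locker 2 must be 1 (only option left). Strike 1 from locker 3, locker 4, locker 7.
locker 3 must be 8 (only option left). Eliminate 8 elsewhere: locker 6.
locker 6 has just one choice, so locker 6 = 4. So locker 4 can't be 4.
No further eliminations apply; locker 8 can still be any of 6, 7.

6, 7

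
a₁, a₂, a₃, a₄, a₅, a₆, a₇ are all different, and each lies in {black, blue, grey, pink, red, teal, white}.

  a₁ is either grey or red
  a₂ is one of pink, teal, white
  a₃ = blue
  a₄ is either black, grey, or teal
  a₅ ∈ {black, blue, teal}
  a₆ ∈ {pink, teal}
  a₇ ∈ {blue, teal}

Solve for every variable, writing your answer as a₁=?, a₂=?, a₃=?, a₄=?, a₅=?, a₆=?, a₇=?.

a₃'s domain is down to {blue}, so a₃ = blue. Remove blue from a₅, a₇.
a₇'s domain is down to {teal}, so a₇ = teal. So a₂, a₄, a₅, a₆ can't be teal.
a₅ has just one choice, so a₅ = black. Eliminate black elsewhere: a₄.
a₆ has just one choice, so a₆ = pink. So a₂ can't be pink.
a₂'s domain is down to {white}, so a₂ = white.
a₄ must be grey (only option left). So a₁ can't be grey.
a₁'s domain is down to {red}, so a₁ = red.

a₁=red, a₂=white, a₃=blue, a₄=grey, a₅=black, a₆=pink, a₇=teal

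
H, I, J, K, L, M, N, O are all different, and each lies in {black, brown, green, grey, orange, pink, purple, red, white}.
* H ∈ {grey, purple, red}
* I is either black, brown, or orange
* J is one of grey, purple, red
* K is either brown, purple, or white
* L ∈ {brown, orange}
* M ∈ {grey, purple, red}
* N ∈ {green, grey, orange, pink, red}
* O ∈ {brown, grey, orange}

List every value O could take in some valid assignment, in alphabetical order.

brown, orange

H, J, M between them cover only {grey, purple, red} — a naked triple. Remove those values from K, N, O.
L and O between them cover only {brown, orange} — a naked pair. Remove those values from I, K, N.
I must be black (only option left).
That leaves K = white.
No further eliminations apply; O can still be any of brown, orange.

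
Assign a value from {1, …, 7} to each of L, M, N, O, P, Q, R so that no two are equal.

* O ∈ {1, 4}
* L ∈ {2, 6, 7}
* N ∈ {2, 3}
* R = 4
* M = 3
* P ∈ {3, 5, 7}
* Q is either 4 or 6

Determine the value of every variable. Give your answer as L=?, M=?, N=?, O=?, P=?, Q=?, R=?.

M has just one choice, so M = 3. Strike 3 from N, P.
N has just one choice, so N = 2. Strike 2 from L.
R must be 4 (only option left). So O, Q can't be 4.
O has just one choice, so O = 1.
That leaves Q = 6. Remove 6 from L.
L has just one choice, so L = 7. Eliminate 7 elsewhere: P.
That leaves P = 5.

L=7, M=3, N=2, O=1, P=5, Q=6, R=4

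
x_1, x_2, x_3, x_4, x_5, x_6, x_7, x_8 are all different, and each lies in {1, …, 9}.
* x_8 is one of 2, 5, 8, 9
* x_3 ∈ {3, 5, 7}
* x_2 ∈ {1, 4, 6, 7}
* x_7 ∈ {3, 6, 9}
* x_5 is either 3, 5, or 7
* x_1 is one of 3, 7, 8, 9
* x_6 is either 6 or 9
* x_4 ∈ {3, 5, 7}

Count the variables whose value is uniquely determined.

2

The 3 variables x_3, x_4, x_5 are confined to {3, 5, 7}, which locks those values in; drop them from x_1, x_2, x_7, x_8.
x_6 and x_7 between them cover only {6, 9} — a naked pair. Remove those values from x_1, x_2, x_8.
x_1's domain is down to {8}, so x_1 = 8. So x_8 can't be 8.
x_8's domain is down to {2}, so x_8 = 2.
Determined: x_1=8, x_8=2. The other variables each still have more than one consistent value. That makes 2.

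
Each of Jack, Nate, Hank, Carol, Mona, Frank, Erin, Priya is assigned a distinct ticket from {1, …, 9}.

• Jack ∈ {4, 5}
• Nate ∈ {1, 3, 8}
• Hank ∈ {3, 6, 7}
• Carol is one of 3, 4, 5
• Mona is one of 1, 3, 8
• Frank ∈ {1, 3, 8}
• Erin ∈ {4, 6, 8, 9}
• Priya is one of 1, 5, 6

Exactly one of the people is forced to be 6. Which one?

Priya

The 8 variables draw from only 8 values {1, 3, 4, 5, 6, 7, 8, 9}, so each is used; only Hank can be 7, hence Hank = 7.
Among the 7 still-open variables, 9 fits only Erin (and all 7 values in {1, 3, 4, 5, 6, 8, 9} must be used), so Erin = 9.
The 6 still-open variables together cover exactly {1, 3, 4, 5, 6, 8} — 6 values for 6 variables — and 6 appears only in Priya's list, so Priya = 6.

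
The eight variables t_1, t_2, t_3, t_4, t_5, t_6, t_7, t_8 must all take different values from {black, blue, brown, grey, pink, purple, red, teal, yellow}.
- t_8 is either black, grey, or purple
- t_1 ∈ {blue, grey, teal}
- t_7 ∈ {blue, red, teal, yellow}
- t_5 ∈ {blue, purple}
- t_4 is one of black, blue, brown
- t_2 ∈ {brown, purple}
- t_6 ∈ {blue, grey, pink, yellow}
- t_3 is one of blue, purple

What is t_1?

teal

t_3 and t_5 between them cover only {blue, purple} — a naked pair. Remove those values from t_1, t_2, t_4, t_6, t_7, t_8.
t_2 has just one choice, so t_2 = brown. Strike brown from t_4.
t_4's domain is down to {black}, so t_4 = black. Eliminate black elsewhere: t_8.
t_8 must be grey (only option left). Strike grey from t_1, t_6.
So t_1 = teal.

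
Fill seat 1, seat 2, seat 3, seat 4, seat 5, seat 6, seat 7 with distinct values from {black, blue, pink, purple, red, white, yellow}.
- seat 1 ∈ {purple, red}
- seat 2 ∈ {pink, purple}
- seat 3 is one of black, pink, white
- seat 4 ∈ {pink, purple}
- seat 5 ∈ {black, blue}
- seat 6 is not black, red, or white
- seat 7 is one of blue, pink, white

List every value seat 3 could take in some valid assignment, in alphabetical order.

black, white

Among the 7 variables, red fits only seat 1 (and all 7 values in {black, blue, pink, purple, red, white, yellow} must be used), so seat 1 = red.
The 6 still-open variables together cover exactly {black, blue, pink, purple, white, yellow} — 6 values for 6 variables — and yellow appears only in seat 6's list, so seat 6 = yellow.
seat 2 and seat 4 between them cover only {pink, purple} — a naked pair. Remove those values from seat 3, seat 7.
No further eliminations apply; seat 3 can still be any of black, white.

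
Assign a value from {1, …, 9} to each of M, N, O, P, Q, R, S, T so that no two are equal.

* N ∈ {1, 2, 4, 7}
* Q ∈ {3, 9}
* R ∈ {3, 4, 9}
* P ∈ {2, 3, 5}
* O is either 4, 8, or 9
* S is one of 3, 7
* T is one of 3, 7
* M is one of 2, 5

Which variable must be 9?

Q

Among the 8 variables, 1 fits only N (and all 8 values in {1, 2, 3, 4, 5, 7, 8, 9} must be used), so N = 1.
Among the 7 still-open variables, 8 fits only O (and all 7 values in {2, 3, 4, 5, 7, 8, 9} must be used), so O = 8.
Among the 6 still-open variables, 4 fits only R (and all 6 values in {2, 3, 4, 5, 7, 9} must be used), so R = 4.
The 5 still-open variables together cover exactly {2, 3, 5, 7, 9} — 5 values for 5 variables — and 9 appears only in Q's list, so Q = 9.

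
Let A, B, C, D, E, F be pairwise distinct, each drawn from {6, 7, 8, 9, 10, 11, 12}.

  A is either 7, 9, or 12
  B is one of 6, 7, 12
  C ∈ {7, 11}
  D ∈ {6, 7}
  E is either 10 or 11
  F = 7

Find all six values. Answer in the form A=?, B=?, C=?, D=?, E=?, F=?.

A=9, B=12, C=11, D=6, E=10, F=7

F has just one choice, so F = 7. So A, B, C, D can't be 7.
That leaves C = 11. So E can't be 11.
D has just one choice, so D = 6. So B can't be 6.
E's domain is down to {10}, so E = 10.
B must be 12 (only option left). Eliminate 12 elsewhere: A.
A's domain is down to {9}, so A = 9.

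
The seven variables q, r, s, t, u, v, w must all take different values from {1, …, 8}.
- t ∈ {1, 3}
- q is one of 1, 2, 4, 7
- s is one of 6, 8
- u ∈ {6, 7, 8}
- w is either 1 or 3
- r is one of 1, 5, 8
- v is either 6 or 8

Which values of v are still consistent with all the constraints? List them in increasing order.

6, 8

s and v share exactly the 2 values {6, 8}; by pigeonhole those values go to them, so strike 6, 8 from r, u.
u must be 7 (only option left). Remove 7 from q.
t and w share exactly the 2 values {1, 3}; by pigeonhole those values go to them, so strike 1, 3 from q, r.
r has just one choice, so r = 5.
No further eliminations apply; v can still be any of 6, 8.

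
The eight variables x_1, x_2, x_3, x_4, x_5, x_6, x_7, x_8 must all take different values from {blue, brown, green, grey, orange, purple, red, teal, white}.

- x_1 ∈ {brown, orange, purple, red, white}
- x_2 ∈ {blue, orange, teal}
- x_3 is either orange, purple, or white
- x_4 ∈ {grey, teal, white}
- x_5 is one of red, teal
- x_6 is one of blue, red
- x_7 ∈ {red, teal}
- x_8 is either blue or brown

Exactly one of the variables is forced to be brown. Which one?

x_8

Among the 8 variables, grey fits only x_4 (and all 8 values in {blue, brown, grey, orange, purple, red, teal, white} must be used), so x_4 = grey.
The 2 variables x_5 and x_7 are confined to {red, teal}, which locks those values in; drop them from x_1, x_2, x_6.
x_6's domain is down to {blue}, so x_6 = blue. Eliminate blue elsewhere: x_2, x_8.
So brown goes to x_8.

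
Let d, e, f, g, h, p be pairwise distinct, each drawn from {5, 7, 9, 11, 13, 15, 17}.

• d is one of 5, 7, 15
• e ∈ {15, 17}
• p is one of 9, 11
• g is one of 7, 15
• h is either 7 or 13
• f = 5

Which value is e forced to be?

f has just one choice, so f = 5. Remove 5 from d.
d and g between them cover only {7, 15} — a naked pair. Remove those values from e, h.
So e = 17.

17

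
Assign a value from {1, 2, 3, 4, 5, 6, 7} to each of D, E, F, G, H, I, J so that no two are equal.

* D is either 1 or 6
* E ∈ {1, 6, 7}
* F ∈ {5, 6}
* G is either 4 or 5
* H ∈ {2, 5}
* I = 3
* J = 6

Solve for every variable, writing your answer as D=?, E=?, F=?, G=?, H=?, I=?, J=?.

D=1, E=7, F=5, G=4, H=2, I=3, J=6

I's domain is down to {3}, so I = 3.
That leaves J = 6. Strike 6 from D, E, F.
D's domain is down to {1}, so D = 1. Eliminate 1 elsewhere: E.
E has just one choice, so E = 7.
F has just one choice, so F = 5. Eliminate 5 elsewhere: G, H.
G has just one choice, so G = 4.
H's domain is down to {2}, so H = 2.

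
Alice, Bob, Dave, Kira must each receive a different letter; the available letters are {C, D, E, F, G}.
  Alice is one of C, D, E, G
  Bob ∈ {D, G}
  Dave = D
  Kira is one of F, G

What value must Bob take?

Dave has just one choice, so Dave = D. Eliminate D elsewhere: Alice, Bob.
So Bob = G.

G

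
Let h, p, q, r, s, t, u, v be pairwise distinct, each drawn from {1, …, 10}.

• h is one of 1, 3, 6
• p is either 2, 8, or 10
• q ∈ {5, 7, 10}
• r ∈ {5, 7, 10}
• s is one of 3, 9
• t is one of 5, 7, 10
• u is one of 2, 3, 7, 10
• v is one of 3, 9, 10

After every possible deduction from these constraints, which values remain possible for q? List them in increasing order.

q, r, t between them cover only {5, 7, 10} — a naked triple. Remove those values from p, u, v.
s and v share exactly the 2 values {3, 9}; by pigeonhole those values go to them, so strike 3, 9 from h, u.
u must be 2 (only option left). Remove 2 from p.
That leaves p = 8.
No further eliminations apply; q can still be any of 5, 7, 10.

5, 7, 10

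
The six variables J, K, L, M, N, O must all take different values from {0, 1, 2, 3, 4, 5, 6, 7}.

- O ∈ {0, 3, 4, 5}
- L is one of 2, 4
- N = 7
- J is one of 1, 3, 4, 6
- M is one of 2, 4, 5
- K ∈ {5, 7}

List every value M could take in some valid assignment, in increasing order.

N has just one choice, so N = 7. Remove 7 from K.
K's domain is down to {5}, so K = 5. Eliminate 5 elsewhere: M, O.
L and M share exactly the 2 values {2, 4}; by pigeonhole those values go to them, so strike 2, 4 from J, O.
No further eliminations apply; M can still be any of 2, 4.

2, 4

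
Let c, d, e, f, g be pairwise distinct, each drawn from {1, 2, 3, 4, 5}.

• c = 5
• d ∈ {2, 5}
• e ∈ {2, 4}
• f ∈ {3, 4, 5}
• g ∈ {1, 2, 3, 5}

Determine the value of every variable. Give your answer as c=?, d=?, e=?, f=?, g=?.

c's domain is down to {5}, so c = 5. So d, f, g can't be 5.
d has just one choice, so d = 2. So e, g can't be 2.
e's domain is down to {4}, so e = 4. Remove 4 from f.
f has just one choice, so f = 3. So g can't be 3.
g has just one choice, so g = 1.

c=5, d=2, e=4, f=3, g=1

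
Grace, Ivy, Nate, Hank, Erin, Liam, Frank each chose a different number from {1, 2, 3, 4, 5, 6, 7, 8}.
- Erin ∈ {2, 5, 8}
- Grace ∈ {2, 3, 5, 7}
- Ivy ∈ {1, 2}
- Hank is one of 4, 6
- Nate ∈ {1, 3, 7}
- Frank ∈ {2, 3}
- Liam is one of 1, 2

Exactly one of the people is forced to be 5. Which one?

Grace

Ivy and Liam between them cover only {1, 2} — a naked pair. Remove those values from Grace, Nate, Erin, Frank.
Frank must be 3 (only option left). Strike 3 from Grace, Nate.
Nate has just one choice, so Nate = 7. Strike 7 from Grace.
So 5 goes to Grace.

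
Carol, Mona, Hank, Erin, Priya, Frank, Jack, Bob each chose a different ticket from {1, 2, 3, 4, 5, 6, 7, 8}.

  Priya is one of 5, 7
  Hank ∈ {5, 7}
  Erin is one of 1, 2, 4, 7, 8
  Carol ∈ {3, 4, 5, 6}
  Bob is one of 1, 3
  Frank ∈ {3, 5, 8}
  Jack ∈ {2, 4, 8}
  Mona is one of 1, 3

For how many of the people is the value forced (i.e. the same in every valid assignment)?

2

The 8 variables together cover exactly {1, 2, 3, 4, 5, 6, 7, 8} — 8 values for 8 variables — and 6 appears only in Carol's list, so Carol = 6.
Mona and Bob share exactly the 2 values {1, 3}; by pigeonhole those values go to them, so strike 1, 3 from Erin, Frank.
The 2 variables Hank and Priya are confined to {5, 7}, which locks those values in; drop them from Erin, Frank.
Frank's domain is down to {8}, so Frank = 8. So Erin, Jack can't be 8.
Determined: Carol=6, Frank=8. The other people each still have more than one consistent value. That makes 2.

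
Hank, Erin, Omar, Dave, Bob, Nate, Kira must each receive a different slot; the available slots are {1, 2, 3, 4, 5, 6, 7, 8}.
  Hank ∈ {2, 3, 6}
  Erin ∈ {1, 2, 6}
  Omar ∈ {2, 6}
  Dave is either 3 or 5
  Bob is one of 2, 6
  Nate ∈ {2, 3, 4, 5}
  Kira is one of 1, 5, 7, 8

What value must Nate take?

Omar and Bob share exactly the 2 values {2, 6}; by pigeonhole those values go to them, so strike 2, 6 from Hank, Erin, Nate.
That leaves Hank = 3. Eliminate 3 elsewhere: Dave, Nate.
That leaves Erin = 1. Remove 1 from Kira.
Dave must be 5 (only option left). Eliminate 5 elsewhere: Nate, Kira.
So Nate = 4.

4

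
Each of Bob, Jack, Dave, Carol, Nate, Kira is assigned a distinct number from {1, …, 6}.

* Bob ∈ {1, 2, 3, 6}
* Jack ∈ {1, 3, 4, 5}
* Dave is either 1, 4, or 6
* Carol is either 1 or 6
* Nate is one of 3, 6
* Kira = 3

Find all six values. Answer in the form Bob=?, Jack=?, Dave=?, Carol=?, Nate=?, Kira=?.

Kira's domain is down to {3}, so Kira = 3. Strike 3 from Bob, Jack, Nate.
That leaves Nate = 6. Eliminate 6 elsewhere: Bob, Dave, Carol.
Carol must be 1 (only option left). Strike 1 from Bob, Jack, Dave.
That leaves Bob = 2.
Dave must be 4 (only option left). Strike 4 from Jack.
Jack must be 5 (only option left).

Bob=2, Jack=5, Dave=4, Carol=1, Nate=6, Kira=3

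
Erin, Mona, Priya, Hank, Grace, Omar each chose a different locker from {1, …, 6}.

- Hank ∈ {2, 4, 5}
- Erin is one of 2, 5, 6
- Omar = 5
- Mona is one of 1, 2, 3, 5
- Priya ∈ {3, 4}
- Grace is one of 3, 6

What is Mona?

Omar's domain is down to {5}, so Omar = 5. So Erin, Mona, Hank can't be 5.
The 5 still-open variables together cover exactly {1, 2, 3, 4, 6} — 5 values for 5 variables — and 1 appears only in Mona's list, so Mona = 1.

1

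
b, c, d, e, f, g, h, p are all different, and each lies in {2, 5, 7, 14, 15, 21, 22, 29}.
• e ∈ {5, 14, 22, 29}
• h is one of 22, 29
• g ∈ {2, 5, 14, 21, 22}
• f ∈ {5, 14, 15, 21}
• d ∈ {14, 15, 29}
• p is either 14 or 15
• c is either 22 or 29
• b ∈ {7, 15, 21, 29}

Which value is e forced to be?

Among the 8 variables, 2 fits only g (and all 8 values in {2, 5, 7, 14, 15, 21, 22, 29} must be used), so g = 2.
The 7 still-open variables draw from only 7 values {5, 7, 14, 15, 21, 22, 29}, so each is used; only b can be 7, hence b = 7.
Among the 6 still-open variables, 21 fits only f (and all 6 values in {5, 14, 15, 21, 22, 29} must be used), so f = 21.
Among the 5 still-open variables, 5 fits only e (and all 5 values in {5, 14, 15, 22, 29} must be used), so e = 5.

5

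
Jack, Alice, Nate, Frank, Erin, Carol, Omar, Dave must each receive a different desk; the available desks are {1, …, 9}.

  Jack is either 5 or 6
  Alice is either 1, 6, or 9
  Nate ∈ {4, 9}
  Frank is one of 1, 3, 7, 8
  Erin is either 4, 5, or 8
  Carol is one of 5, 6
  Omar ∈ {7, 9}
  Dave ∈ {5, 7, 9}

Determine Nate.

4

Among the 8 variables, 3 fits only Frank (and all 8 values in {1, 3, 4, 5, 6, 7, 8, 9} must be used), so Frank = 3.
The 7 still-open variables together cover exactly {1, 4, 5, 6, 7, 8, 9} — 7 values for 7 variables — and 1 appears only in Alice's list, so Alice = 1.
The 6 still-open variables draw from only 6 values {4, 5, 6, 7, 8, 9}, so each is used; only Erin can be 8, hence Erin = 8.
The 5 still-open variables draw from only 5 values {4, 5, 6, 7, 9}, so each is used; only Nate can be 4, hence Nate = 4.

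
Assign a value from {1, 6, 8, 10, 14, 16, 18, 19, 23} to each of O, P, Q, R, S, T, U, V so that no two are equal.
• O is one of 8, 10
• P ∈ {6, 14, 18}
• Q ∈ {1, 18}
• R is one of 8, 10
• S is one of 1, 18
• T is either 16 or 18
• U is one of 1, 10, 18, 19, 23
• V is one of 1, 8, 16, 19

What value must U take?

23

The 2 variables O and R are confined to {8, 10}, which locks those values in; drop them from U, V.
Q and S share exactly the 2 values {1, 18}; by pigeonhole those values go to them, so strike 1, 18 from P, T, U, V.
T must be 16 (only option left). Remove 16 from V.
V has just one choice, so V = 19. Strike 19 from U.
So U = 23.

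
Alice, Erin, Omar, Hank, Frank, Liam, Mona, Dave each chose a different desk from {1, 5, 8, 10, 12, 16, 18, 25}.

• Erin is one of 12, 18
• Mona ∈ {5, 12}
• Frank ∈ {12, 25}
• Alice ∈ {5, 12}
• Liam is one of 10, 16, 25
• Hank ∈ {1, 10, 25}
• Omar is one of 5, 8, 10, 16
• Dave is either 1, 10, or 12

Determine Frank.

The 8 variables together cover exactly {1, 5, 8, 10, 12, 16, 18, 25} — 8 values for 8 variables — and 8 appears only in Omar's list, so Omar = 8.
The 7 still-open variables draw from only 7 values {1, 5, 10, 12, 16, 18, 25}, so each is used; only Liam can be 16, hence Liam = 16.
Among the 6 still-open variables, 18 fits only Erin (and all 6 values in {1, 5, 10, 12, 18, 25} must be used), so Erin = 18.
The 2 variables Alice and Mona are confined to {5, 12}, which locks those values in; drop them from Frank, Dave.
So Frank = 25.

25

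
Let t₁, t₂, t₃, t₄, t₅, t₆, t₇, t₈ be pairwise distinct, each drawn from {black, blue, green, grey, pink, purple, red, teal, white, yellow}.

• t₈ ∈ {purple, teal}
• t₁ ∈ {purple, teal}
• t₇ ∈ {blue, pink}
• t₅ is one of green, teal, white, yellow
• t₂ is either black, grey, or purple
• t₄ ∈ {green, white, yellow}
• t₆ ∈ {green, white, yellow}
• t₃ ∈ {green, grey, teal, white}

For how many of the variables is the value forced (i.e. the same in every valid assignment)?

2

The 2 variables t₁ and t₈ are confined to {purple, teal}, which locks those values in; drop them from t₂, t₃, t₅.
t₄, t₅, t₆ between them cover only {green, white, yellow} — a naked triple. Remove those values from t₃.
t₃ must be grey (only option left). Remove grey from t₂.
t₂'s domain is down to {black}, so t₂ = black.
Determined: t₂=black, t₃=grey. The other variables each still have more than one consistent value. That makes 2.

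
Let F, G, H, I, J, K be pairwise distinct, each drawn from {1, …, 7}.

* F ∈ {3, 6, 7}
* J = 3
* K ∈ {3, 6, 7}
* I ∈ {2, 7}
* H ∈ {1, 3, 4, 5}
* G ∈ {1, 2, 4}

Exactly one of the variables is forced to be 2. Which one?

I

J's domain is down to {3}, so J = 3. So F, H, K can't be 3.
F and K between them cover only {6, 7} — a naked pair. Remove those values from I.
So 2 goes to I.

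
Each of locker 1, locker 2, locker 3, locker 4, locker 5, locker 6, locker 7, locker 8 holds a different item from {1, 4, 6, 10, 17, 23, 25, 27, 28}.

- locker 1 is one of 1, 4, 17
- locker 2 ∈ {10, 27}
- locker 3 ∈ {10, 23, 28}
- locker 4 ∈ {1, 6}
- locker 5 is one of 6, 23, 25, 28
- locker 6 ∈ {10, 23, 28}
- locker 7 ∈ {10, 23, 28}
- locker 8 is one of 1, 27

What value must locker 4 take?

locker 3, locker 6, locker 7 between them cover only {10, 23, 28} — a naked triple. Remove those values from locker 2, locker 5.
That leaves locker 2 = 27. Strike 27 from locker 8.
That leaves locker 8 = 1. So locker 1, locker 4 can't be 1.
So locker 4 = 6.

6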